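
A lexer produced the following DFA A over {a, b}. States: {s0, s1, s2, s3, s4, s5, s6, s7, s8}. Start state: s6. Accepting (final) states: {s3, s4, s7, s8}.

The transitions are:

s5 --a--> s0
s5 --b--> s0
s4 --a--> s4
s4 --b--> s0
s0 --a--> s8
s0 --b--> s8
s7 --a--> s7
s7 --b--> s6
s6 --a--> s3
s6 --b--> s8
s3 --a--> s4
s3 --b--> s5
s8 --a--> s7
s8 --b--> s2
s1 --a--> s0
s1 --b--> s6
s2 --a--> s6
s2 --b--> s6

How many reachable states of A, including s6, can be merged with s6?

States {s1} cannot be reached from the start state, so discard them.
Start with accepting vs non-accepting: {s3,s4,s7,s8} | {s0,s2,s5,s6}.
Refine {s0,s2,s5,s6} on symbol a: members go to different blocks, giving {s0,s6} and {s2,s5}.
Split {s3,s4,s7,s8} by δ(·,b) → {s3,s8} and {s4,s7}.
Stable partition: {s3,s8} | {s0,s6} | {s2,s5} | {s4,s7} — 4 equivalence classes.
The equivalence class containing s6 is {s0,s6}, of size 2.

2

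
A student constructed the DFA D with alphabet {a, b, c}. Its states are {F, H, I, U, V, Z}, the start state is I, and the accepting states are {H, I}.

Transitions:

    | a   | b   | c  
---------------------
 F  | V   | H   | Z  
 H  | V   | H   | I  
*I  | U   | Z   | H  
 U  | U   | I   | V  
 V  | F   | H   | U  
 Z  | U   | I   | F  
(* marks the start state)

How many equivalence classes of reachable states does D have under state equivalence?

Initial partition by acceptance: {H,I} | {F,U,V,Z}.
Refine {H,I} on symbol b: members go to different blocks, giving {I} and {H}.
Split {F,U,V,Z} by δ(·,b) → {U,Z} and {F,V}.
Stable partition: {I} | {U,Z} | {H} | {F,V} — 4 equivalence classes.

4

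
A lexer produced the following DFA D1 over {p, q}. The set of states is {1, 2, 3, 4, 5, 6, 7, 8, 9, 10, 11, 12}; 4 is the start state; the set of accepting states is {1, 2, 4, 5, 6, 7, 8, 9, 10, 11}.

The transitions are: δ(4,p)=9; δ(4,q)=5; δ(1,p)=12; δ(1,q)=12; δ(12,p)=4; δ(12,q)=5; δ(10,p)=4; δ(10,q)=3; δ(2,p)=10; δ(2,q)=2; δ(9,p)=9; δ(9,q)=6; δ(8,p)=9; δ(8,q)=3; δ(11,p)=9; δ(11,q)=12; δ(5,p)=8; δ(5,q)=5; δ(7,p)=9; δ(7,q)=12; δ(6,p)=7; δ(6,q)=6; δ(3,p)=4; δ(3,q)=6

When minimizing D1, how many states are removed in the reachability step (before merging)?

No path from 4 leads to 1, 2, 10, 11; the other 8 states are all reachable.

4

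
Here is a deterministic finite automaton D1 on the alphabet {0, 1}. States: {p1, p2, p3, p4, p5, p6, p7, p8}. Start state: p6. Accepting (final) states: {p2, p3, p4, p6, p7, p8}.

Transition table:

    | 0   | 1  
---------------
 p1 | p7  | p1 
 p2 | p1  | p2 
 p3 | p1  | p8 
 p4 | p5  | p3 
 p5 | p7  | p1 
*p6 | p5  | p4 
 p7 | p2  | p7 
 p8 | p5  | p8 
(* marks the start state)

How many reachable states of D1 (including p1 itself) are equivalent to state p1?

2

P0 = {p2,p3,p4,p6,p7,p8} | {p1,p5}.
Split {p2,p3,p4,p6,p7,p8} by δ(·,0) → {p2,p3,p4,p6,p8} and {p7}.
The partition is now stable with 3 blocks: {p2,p3,p4,p6,p8} | {p1,p5} | {p7}.
State p1 belongs to the block {p1,p5}, which has 2 states.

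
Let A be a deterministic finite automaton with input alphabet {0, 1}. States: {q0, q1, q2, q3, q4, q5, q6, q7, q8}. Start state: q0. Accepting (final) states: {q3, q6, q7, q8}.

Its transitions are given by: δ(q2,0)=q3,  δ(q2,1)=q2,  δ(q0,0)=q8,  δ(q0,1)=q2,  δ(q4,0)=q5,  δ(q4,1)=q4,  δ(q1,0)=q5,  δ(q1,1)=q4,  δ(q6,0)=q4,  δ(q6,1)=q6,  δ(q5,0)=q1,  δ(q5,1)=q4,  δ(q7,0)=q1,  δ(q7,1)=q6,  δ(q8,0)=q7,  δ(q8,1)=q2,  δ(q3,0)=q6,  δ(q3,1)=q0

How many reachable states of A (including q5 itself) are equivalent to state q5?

Initial partition by acceptance: {q3,q6,q7,q8} | {q0,q1,q2,q4,q5}.
Refine {q3,q6,q7,q8} on symbol 0: members go to different blocks, giving {q3,q8} and {q6,q7}.
Split {q0,q1,q2,q4,q5} by δ(·,0) → {q1,q4,q5} and {q0,q2}.
No further refinement is possible. Final partition (4 blocks): {q3,q8} | {q1,q4,q5} | {q6,q7} | {q0,q2}.
The equivalence class containing q5 is {q1,q4,q5}, of size 3.

3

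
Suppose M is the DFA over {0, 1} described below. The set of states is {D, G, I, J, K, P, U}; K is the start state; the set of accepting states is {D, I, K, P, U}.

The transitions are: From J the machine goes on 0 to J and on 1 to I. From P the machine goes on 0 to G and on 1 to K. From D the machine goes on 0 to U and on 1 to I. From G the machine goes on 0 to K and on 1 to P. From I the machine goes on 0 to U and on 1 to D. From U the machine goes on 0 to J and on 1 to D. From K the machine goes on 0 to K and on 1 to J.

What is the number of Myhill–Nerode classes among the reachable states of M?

4

First remove the unreachable states {G,P}; 5 states remain.
Initial partition by acceptance: {D,I,K,U} | {J}.
Refine {D,I,K,U} on symbol 0: members go to different blocks, giving {D,I,K} and {U}.
Split {D,I,K} by δ(·,0) → {D,I} and {K}.
The partition is now stable with 4 blocks: {D,I} | {J} | {U} | {K}.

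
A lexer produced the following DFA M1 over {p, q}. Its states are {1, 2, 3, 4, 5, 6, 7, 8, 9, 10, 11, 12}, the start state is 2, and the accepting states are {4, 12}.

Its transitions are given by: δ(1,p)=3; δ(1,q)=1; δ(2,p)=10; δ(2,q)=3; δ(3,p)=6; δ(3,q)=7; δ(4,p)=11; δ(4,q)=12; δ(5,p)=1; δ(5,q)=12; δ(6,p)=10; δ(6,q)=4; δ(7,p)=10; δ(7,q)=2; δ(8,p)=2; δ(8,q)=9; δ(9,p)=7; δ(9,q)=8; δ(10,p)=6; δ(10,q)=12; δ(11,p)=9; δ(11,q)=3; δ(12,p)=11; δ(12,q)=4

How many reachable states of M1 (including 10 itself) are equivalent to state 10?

First remove the unreachable states {1,5}; 10 states remain.
P0 = {4,12} | {2,3,6,7,8,9,10,11}.
On input q, block {2,3,6,7,8,9,10,11} splits into {2,3,7,8,9,11} and {6,10}.
On input p, block {2,3,7,8,9,11} splits into {2,3,7} and {8,9,11}.
Split {8,9,11} by δ(·,p) → {8,9} and {11}.
No further refinement is possible. Final partition (5 blocks): {4,12} | {2,3,7} | {6,10} | {8,9} | {11}.
The equivalence class containing 10 is {6,10}, of size 2.

2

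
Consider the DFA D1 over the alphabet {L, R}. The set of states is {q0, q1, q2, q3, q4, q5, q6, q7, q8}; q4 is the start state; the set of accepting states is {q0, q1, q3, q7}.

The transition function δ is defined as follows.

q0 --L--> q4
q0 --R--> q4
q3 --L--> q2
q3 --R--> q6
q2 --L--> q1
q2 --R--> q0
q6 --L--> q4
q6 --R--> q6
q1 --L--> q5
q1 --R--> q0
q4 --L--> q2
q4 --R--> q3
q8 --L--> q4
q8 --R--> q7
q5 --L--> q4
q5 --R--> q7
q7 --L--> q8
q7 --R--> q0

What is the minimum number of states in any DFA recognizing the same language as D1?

7

All states are reachable from the start state.
Start with accepting vs non-accepting: {q0,q1,q3,q7} | {q2,q4,q5,q6,q8}.
On input R, block {q0,q1,q3,q7} splits into {q0,q3} and {q1,q7}.
Refine {q2,q4,q5,q6,q8} on symbol L: members go to different blocks, giving {q4,q5,q6,q8} and {q2}.
Refine {q0,q3} on symbol L: members go to different blocks, giving {q0} and {q3}.
On input L, block {q4,q5,q6,q8} splits into {q5,q6,q8} and {q4}.
Refine {q5,q6,q8} on symbol R: members go to different blocks, giving {q5,q8} and {q6}.
The partition is now stable with 7 blocks: {q0} | {q5,q8} | {q1,q7} | {q2} | {q3} | {q4} | {q6}.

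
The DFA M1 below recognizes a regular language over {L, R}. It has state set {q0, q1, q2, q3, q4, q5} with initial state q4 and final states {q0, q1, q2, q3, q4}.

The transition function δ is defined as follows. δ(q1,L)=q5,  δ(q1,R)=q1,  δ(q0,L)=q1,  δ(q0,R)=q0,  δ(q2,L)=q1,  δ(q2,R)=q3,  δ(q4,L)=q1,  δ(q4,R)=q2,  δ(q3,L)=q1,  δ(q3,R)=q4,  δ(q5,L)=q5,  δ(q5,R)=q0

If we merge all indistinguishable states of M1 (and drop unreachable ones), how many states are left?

P0 = {q0,q1,q2,q3,q4} | {q5}.
Split {q0,q1,q2,q3,q4} by δ(·,L) → {q0,q2,q3,q4} and {q1}.
Stable partition: {q0,q2,q3,q4} | {q5} | {q1} — 3 equivalence classes.

3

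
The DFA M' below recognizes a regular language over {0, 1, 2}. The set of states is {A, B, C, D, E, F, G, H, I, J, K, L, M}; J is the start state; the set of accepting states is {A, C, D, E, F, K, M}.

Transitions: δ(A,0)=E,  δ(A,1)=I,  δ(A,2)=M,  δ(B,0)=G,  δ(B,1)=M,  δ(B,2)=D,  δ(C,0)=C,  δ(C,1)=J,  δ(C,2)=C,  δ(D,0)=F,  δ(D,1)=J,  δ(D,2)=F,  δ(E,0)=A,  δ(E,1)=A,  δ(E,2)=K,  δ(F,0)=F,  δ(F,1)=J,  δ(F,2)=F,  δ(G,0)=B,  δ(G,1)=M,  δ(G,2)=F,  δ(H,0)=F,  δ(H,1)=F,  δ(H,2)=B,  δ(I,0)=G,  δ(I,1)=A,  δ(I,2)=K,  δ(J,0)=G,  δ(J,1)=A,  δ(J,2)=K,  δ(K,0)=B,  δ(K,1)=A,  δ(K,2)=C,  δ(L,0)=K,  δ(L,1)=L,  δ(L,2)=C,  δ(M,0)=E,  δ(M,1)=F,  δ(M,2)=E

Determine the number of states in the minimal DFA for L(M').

Reachable states from the start: {A,B,C,D,E,F,G,I,J,K,M}. Unreachable: {H,L} — drop them.
Start with accepting vs non-accepting: {A,C,D,E,F,K,M} | {B,G,I,J}.
Refine {A,C,D,E,F,K,M} on symbol 0: members go to different blocks, giving {A,C,D,E,F,M} and {K}.
Split {A,C,D,E,F,M} by δ(·,1) → {A,C,D,F} and {E,M}.
On input 0, block {A,C,D,F} splits into {C,D,F} and {A}.
Refine {B,G,I,J} on symbol 1: members go to different blocks, giving {B,G} and {I,J}.
On input 0, block {E,M} splits into {E} and {M}.
The partition is now stable with 7 blocks: {C,D,F} | {B,G} | {K} | {E} | {A} | {I,J} | {M}.

7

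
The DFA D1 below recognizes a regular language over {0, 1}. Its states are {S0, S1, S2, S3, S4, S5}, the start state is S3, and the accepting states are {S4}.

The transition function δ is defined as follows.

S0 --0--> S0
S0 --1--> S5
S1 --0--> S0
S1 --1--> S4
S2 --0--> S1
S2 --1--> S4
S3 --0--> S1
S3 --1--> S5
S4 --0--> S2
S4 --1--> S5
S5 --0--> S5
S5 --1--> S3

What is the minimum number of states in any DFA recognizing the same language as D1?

6

Every state is reachable, so we keep all 6.
P0 = {S4} | {S0,S1,S2,S3,S5}.
On input 1, block {S0,S1,S2,S3,S5} splits into {S0,S3,S5} and {S1,S2}.
Split {S0,S3,S5} by δ(·,0) → {S0,S5} and {S3}.
Split {S0,S5} by δ(·,1) → {S0} and {S5}.
Split {S1,S2} by δ(·,0) → {S1} and {S2}.
No further refinement is possible. Final partition (6 blocks): {S4} | {S0} | {S1} | {S3} | {S5} | {S2}.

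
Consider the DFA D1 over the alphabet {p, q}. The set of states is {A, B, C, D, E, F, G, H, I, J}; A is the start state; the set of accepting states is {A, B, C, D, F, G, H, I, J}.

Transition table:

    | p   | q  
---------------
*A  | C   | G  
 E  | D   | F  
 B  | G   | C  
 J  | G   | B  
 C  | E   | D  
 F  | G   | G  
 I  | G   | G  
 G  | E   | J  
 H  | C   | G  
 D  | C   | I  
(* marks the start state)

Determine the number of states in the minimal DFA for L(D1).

4

Reachable states from the start: {A,B,C,D,E,F,G,I,J}. Unreachable: {H} — drop them.
Initial partition by acceptance: {A,B,C,D,F,G,I,J} | {E}.
On input p, block {A,B,C,D,F,G,I,J} splits into {A,B,D,F,I,J} and {C,G}.
Refine {A,B,D,F,I,J} on symbol q: members go to different blocks, giving {A,B,F,I} and {D,J}.
Stable partition: {A,B,F,I} | {E} | {C,G} | {D,J} — 4 equivalence classes.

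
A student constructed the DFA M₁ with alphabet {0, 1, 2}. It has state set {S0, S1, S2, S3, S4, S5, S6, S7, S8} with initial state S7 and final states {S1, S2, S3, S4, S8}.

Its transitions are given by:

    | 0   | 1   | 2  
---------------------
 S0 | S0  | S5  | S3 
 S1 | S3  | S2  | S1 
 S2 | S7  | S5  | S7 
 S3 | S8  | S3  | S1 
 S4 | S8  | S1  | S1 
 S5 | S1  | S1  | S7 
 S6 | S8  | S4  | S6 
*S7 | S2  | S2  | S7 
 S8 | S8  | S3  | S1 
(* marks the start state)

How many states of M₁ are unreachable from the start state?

3

BFS from S7 reaches {S1, S2, S3, S5, S7, S8}; the 3 state(s) S0, S4, S6 are never visited.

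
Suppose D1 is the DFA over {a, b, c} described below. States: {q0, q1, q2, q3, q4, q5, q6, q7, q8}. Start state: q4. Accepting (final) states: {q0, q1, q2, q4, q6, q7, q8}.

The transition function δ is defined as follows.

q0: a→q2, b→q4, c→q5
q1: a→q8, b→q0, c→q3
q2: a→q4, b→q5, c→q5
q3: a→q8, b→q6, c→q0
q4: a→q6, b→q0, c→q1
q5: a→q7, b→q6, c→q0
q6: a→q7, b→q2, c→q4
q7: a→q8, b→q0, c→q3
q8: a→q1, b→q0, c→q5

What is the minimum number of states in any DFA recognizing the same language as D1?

6

All states are reachable from the start state.
Start with accepting vs non-accepting: {q0,q1,q2,q4,q6,q7,q8} | {q3,q5}.
On input b, block {q0,q1,q2,q4,q6,q7,q8} splits into {q0,q1,q4,q6,q7,q8} and {q2}.
Split {q0,q1,q4,q6,q7,q8} by δ(·,a) → {q1,q4,q6,q7,q8} and {q0}.
On input b, block {q1,q4,q6,q7,q8} splits into {q1,q4,q7,q8} and {q6}.
Split {q1,q4,q7,q8} by δ(·,a) → {q1,q7,q8} and {q4}.
Stable partition: {q1,q7,q8} | {q3,q5} | {q2} | {q0} | {q6} | {q4} — 6 equivalence classes.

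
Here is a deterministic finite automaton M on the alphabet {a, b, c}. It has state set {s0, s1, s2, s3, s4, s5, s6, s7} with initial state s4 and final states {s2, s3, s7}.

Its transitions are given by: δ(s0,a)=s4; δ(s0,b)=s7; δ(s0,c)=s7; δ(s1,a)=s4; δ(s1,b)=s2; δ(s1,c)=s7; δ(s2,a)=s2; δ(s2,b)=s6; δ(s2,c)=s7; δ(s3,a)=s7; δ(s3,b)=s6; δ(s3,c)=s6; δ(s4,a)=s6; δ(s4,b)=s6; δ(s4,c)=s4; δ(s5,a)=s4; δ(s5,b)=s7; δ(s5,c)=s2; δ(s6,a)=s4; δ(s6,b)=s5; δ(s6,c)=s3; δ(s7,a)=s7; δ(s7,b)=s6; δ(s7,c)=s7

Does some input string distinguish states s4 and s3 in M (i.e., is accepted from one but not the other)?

Yes

Reachable states from the start: {s2,s3,s4,s5,s6,s7}. Unreachable: {s0,s1} — drop them.
Initial partition by acceptance: {s2,s3,s7} | {s4,s5,s6}.
Split {s2,s3,s7} by δ(·,c) → {s2,s7} and {s3}.
Split {s4,s5,s6} by δ(·,b) → {s4,s6} and {s5}.
On input b, block {s4,s6} splits into {s4} and {s6}.
No further refinement is possible. Final partition (5 blocks): {s2,s7} | {s4} | {s3} | {s5} | {s6}.
s4 and s3 end up in different blocks, so they are distinguishable. For instance, the string 'ε' is accepted from only s3.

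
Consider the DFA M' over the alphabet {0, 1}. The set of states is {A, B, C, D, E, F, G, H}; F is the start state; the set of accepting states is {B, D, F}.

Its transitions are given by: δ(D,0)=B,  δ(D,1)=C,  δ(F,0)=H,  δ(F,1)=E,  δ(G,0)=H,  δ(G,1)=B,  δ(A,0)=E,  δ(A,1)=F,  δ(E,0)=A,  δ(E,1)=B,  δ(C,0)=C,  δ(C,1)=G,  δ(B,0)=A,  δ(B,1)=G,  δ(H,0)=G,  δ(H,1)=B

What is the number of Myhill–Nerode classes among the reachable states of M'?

2

States {C,D} cannot be reached from the start state, so discard them.
P0 = {B,F} | {A,E,G,H}.
Stable partition: {B,F} | {A,E,G,H} — 2 equivalence classes.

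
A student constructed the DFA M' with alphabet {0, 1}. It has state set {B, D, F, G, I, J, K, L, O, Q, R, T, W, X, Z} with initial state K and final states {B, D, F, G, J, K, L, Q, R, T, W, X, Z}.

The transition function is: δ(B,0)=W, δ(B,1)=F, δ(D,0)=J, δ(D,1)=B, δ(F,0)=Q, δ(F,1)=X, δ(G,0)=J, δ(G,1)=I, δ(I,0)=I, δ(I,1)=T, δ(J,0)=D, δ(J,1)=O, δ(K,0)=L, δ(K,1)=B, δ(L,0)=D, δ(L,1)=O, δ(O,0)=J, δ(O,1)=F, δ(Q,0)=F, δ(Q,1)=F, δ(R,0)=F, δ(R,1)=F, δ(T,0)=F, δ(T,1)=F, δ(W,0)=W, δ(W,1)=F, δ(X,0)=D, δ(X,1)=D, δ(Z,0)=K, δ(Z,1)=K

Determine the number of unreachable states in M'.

5

No path from K leads to G, I, R, T, Z; the other 10 states are all reachable.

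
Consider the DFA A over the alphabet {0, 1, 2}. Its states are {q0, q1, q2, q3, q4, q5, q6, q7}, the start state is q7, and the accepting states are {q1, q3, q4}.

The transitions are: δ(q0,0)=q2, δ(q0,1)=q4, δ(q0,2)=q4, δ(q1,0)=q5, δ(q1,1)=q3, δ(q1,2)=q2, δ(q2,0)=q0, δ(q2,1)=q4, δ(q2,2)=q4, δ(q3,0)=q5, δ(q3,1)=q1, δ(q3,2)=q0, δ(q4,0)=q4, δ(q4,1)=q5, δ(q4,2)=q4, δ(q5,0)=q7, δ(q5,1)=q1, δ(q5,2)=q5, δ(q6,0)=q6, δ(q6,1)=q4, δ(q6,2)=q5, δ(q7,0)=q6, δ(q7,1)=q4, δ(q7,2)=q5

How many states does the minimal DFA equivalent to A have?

5

Start with accepting vs non-accepting: {q1,q3,q4} | {q0,q2,q5,q6,q7}.
Refine {q1,q3,q4} on symbol 0: members go to different blocks, giving {q1,q3} and {q4}.
On input 1, block {q0,q2,q5,q6,q7} splits into {q0,q2,q6,q7} and {q5}.
On input 2, block {q0,q2,q6,q7} splits into {q0,q2} and {q6,q7}.
No further refinement is possible. Final partition (5 blocks): {q1,q3} | {q0,q2} | {q4} | {q5} | {q6,q7}.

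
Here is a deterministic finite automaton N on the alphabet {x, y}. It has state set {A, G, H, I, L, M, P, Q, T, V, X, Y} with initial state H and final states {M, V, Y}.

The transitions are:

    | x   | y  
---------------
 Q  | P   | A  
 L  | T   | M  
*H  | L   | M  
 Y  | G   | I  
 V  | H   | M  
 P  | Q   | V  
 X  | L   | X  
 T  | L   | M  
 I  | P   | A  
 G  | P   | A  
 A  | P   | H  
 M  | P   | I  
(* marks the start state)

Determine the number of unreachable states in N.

3

BFS from H reaches {A, H, I, L, M, P, Q, T, V}; the 3 state(s) G, X, Y are never visited.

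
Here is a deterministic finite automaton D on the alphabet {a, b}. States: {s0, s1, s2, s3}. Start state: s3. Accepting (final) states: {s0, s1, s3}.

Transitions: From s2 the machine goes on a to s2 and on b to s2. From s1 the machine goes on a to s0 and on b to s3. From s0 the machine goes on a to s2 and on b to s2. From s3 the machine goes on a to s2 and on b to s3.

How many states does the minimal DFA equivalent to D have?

2

First remove the unreachable states {s0,s1}; 2 states remain.
Initial partition by acceptance: {s3} | {s2}.
The partition is now stable with 2 blocks: {s3} | {s2}.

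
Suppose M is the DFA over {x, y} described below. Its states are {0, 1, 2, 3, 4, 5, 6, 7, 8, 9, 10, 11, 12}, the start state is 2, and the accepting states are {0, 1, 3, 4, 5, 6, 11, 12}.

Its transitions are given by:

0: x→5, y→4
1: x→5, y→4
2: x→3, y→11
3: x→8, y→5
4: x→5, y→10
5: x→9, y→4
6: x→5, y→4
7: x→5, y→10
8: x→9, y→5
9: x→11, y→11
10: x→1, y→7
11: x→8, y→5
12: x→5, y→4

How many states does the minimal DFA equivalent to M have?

8

Reachable states from the start: {1,2,3,4,5,7,8,9,10,11}. Unreachable: {0,6,12} — drop them.
Start with accepting vs non-accepting: {1,3,4,5,11} | {2,7,8,9,10}.
Split {1,3,4,5,11} by δ(·,x) → {3,5,11} and {1,4}.
Split {3,5,11} by δ(·,y) → {3,11} and {5}.
On input x, block {2,7,8,9,10} splits into {2,9} and {7} and {8} and {10}.
Split {1,4} by δ(·,y) → {1} and {4}.
Stable partition: {3,11} | {2,9} | {1} | {5} | {7} | {8} | {10} | {4} — 8 equivalence classes.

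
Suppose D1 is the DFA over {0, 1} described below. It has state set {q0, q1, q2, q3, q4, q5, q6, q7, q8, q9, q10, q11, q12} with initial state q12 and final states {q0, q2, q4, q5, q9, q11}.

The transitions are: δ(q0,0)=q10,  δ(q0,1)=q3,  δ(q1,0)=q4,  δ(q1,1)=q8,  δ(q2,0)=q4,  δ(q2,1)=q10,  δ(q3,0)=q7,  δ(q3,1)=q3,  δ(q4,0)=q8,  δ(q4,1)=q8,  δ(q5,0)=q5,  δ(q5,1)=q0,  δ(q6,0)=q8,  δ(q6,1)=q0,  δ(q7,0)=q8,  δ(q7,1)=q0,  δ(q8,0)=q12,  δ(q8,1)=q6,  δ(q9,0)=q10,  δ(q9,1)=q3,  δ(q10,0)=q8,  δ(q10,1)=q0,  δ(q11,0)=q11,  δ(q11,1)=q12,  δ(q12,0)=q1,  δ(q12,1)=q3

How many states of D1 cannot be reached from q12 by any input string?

Starting at q12 and following transitions, the reachable set is {q0, q1, q3, q4, q6, q7, q8, q10, q12}. That leaves q2, q5, q9, q11 unreachable — 4 in total.

4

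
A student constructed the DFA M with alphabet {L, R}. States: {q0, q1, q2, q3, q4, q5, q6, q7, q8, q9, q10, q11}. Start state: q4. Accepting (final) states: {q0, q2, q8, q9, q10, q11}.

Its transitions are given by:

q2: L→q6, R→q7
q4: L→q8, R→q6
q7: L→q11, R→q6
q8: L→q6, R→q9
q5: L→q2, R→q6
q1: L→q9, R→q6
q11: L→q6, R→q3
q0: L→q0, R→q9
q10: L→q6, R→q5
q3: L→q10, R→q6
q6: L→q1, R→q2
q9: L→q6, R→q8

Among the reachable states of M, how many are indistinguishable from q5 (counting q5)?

States {q0} cannot be reached from the start state, so discard them.
P0 = {q2,q8,q9,q10,q11} | {q1,q3,q4,q5,q6,q7}.
Refine {q2,q8,q9,q10,q11} on symbol R: members go to different blocks, giving {q2,q10,q11} and {q8,q9}.
On input L, block {q1,q3,q4,q5,q6,q7} splits into {q3,q5,q7} and {q1,q4} and {q6}.
No further refinement is possible. Final partition (5 blocks): {q2,q10,q11} | {q3,q5,q7} | {q8,q9} | {q1,q4} | {q6}.
The equivalence class containing q5 is {q3,q5,q7}, of size 3.

3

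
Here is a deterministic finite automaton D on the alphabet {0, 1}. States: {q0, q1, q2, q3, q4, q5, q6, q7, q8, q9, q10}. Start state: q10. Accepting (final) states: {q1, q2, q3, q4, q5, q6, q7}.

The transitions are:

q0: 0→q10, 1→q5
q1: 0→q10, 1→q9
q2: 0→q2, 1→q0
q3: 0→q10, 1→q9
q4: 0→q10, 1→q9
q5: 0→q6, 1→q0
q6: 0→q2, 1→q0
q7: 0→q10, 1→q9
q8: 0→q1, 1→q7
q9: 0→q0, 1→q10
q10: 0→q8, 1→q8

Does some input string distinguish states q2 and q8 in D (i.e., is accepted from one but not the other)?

Yes

First remove the unreachable states {q3,q4}; 9 states remain.
Initial partition by acceptance: {q1,q2,q5,q6,q7} | {q0,q8,q9,q10}.
Refine {q1,q2,q5,q6,q7} on symbol 0: members go to different blocks, giving {q2,q5,q6} and {q1,q7}.
Split {q0,q8,q9,q10} by δ(·,0) → {q0,q9,q10} and {q8}.
Refine {q0,q9,q10} on symbol 0: members go to different blocks, giving {q0,q9} and {q10}.
Refine {q0,q9} on symbol 0: members go to different blocks, giving {q0} and {q9}.
The partition is now stable with 6 blocks: {q2,q5,q6} | {q0} | {q1,q7} | {q8} | {q10} | {q9}.
q2 and q8 end up in different blocks, so they are distinguishable. For instance, the string 'ε' is accepted from only q2.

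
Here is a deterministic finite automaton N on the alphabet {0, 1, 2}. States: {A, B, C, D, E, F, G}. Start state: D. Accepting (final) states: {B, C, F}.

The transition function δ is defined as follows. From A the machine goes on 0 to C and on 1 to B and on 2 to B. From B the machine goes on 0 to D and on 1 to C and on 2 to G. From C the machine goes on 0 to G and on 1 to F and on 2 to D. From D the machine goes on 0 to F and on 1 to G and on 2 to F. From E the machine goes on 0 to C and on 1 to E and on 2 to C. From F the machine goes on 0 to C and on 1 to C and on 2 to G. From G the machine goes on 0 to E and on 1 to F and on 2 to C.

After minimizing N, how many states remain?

Reachable states from the start: {C,D,E,F,G}. Unreachable: {A,B} — drop them.
Initial partition by acceptance: {C,F} | {D,E,G}.
Split {C,F} by δ(·,0) → {C} and {F}.
Split {D,E,G} by δ(·,0) → {D} and {E} and {G}.
Stable partition: {C} | {D} | {F} | {E} | {G} — 5 equivalence classes.

5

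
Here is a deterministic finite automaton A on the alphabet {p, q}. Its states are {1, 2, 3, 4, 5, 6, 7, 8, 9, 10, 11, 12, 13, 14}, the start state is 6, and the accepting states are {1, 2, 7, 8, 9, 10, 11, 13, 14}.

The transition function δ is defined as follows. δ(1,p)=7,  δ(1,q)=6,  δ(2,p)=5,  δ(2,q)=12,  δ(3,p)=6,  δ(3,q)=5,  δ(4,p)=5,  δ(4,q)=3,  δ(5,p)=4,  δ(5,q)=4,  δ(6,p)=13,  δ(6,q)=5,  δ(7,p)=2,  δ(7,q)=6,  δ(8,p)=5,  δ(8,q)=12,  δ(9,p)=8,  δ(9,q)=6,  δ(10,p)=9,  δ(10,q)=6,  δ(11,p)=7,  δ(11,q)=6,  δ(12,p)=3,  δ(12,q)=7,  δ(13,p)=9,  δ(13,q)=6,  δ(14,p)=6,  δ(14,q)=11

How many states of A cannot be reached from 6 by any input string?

4

BFS from 6 reaches {2, 3, 4, 5, 6, 7, 8, 9, 12, 13}; the 4 state(s) 1, 10, 11, 14 are never visited.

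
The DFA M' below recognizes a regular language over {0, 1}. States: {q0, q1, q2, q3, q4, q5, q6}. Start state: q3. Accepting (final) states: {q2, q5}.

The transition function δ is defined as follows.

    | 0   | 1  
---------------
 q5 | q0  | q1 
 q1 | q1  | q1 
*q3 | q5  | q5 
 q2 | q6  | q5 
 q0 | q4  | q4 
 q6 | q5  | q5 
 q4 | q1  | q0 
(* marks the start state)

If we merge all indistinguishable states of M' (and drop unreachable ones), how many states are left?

3

First remove the unreachable states {q2,q6}; 5 states remain.
P0 = {q5} | {q0,q1,q3,q4}.
Refine {q0,q1,q3,q4} on symbol 0: members go to different blocks, giving {q0,q1,q4} and {q3}.
No further refinement is possible. Final partition (3 blocks): {q5} | {q0,q1,q4} | {q3}.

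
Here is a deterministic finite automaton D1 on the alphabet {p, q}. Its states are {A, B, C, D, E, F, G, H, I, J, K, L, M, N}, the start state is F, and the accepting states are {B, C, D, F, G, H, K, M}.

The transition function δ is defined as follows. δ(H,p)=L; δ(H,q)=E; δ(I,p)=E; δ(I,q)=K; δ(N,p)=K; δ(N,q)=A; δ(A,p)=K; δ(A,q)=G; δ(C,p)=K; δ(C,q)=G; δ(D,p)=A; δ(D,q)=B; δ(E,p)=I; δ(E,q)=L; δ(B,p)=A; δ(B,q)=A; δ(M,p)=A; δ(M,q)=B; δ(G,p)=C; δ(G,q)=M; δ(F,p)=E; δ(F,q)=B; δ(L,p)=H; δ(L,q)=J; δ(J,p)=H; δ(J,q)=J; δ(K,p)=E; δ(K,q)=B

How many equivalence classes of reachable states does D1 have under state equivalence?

10

Reachable states from the start: {A,B,C,E,F,G,H,I,J,K,L,M}. Unreachable: {D,N} — drop them.
Start with accepting vs non-accepting: {B,C,F,G,H,K,M} | {A,E,I,J,L}.
On input p, block {B,C,F,G,H,K,M} splits into {B,F,H,K,M} and {C,G}.
Refine {B,F,H,K,M} on symbol q: members go to different blocks, giving {F,K,M} and {B,H}.
On input p, block {A,E,I,J,L} splits into {E,I} and {J,L} and {A}.
Split {F,K,M} by δ(·,p) → {F,K} and {M}.
On input q, block {E,I} splits into {E} and {I}.
Split {C,G} by δ(·,p) → {C} and {G}.
Refine {B,H} on symbol p: members go to different blocks, giving {B} and {H}.
Stable partition: {F,K} | {E} | {C} | {B} | {J,L} | {A} | {M} | {I} | {G} | {H} — 10 equivalence classes.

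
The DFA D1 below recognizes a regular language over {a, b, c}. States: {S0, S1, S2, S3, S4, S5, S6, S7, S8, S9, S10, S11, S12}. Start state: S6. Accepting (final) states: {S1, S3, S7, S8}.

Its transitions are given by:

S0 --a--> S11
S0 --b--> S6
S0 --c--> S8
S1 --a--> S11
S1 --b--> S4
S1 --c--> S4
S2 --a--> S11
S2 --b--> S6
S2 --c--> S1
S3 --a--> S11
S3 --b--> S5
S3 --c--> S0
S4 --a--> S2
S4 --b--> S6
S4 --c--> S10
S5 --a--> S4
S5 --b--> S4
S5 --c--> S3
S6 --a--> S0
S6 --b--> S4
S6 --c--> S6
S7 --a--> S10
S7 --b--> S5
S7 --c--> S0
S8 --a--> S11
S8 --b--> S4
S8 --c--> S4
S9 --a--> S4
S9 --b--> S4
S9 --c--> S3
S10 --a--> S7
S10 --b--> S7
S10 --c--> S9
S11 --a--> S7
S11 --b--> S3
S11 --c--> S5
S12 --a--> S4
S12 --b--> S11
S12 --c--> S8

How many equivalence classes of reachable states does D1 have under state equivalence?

States {S12} cannot be reached from the start state, so discard them.
Initial partition by acceptance: {S1,S3,S7,S8} | {S0,S2,S4,S5,S6,S9,S10,S11}.
Refine {S0,S2,S4,S5,S6,S9,S10,S11} on symbol a: members go to different blocks, giving {S0,S2,S4,S5,S6,S9} and {S10,S11}.
On input a, block {S0,S2,S4,S5,S6,S9} splits into {S4,S5,S6,S9} and {S0,S2}.
Refine {S1,S3,S7,S8} on symbol c: members go to different blocks, giving {S1,S8} and {S3,S7}.
Split {S4,S5,S6,S9} by δ(·,a) → {S4,S6} and {S5,S9}.
Split {S4,S6} by δ(·,c) → {S4} and {S6}.
No further refinement is possible. Final partition (7 blocks): {S1,S8} | {S4} | {S10,S11} | {S0,S2} | {S3,S7} | {S5,S9} | {S6}.

7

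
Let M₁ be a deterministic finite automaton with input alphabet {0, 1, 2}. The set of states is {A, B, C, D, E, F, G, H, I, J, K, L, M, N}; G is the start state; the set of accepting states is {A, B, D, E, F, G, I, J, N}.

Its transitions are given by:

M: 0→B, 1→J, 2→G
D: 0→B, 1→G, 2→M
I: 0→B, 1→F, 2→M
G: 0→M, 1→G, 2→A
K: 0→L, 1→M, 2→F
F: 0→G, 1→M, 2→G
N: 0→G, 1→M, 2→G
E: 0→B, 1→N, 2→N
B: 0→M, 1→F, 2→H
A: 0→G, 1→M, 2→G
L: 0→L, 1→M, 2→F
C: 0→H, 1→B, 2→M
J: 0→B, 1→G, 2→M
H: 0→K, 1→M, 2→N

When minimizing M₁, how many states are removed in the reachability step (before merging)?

4

BFS from G reaches {A, B, F, G, H, J, K, L, M, N}; the 4 state(s) C, D, E, I are never visited.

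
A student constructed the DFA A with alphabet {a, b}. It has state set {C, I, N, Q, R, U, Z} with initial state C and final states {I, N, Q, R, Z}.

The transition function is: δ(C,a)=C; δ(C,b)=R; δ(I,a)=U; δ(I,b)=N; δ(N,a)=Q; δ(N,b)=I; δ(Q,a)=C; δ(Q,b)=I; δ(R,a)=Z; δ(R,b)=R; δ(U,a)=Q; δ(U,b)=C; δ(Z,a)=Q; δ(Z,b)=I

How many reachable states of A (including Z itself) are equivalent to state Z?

2

Every state is reachable, so we keep all 7.
P0 = {I,N,Q,R,Z} | {C,U}.
On input a, block {I,N,Q,R,Z} splits into {N,R,Z} and {I,Q}.
Split {N,R,Z} by δ(·,a) → {N,Z} and {R}.
Split {C,U} by δ(·,a) → {C} and {U}.
Split {I,Q} by δ(·,a) → {I} and {Q}.
The partition is now stable with 6 blocks: {N,Z} | {C} | {I} | {R} | {U} | {Q}.
The equivalence class containing Z is {N,Z}, of size 2.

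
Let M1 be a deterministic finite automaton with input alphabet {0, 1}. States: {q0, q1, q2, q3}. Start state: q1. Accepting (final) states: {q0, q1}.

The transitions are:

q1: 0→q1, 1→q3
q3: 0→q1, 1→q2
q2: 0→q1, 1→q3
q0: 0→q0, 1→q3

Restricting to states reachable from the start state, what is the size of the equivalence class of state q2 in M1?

2

First remove the unreachable states {q0}; 3 states remain.
Start with accepting vs non-accepting: {q1} | {q2,q3}.
The partition is now stable with 2 blocks: {q1} | {q2,q3}.
State q2 belongs to the block {q2,q3}, which has 2 states.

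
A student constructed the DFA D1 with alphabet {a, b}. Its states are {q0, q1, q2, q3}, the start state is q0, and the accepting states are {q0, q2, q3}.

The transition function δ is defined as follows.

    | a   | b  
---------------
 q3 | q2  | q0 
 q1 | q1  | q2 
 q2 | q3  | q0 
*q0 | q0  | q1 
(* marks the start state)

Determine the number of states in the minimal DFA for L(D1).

3

Every state is reachable, so we keep all 4.
Start with accepting vs non-accepting: {q0,q2,q3} | {q1}.
On input b, block {q0,q2,q3} splits into {q2,q3} and {q0}.
The partition is now stable with 3 blocks: {q2,q3} | {q1} | {q0}.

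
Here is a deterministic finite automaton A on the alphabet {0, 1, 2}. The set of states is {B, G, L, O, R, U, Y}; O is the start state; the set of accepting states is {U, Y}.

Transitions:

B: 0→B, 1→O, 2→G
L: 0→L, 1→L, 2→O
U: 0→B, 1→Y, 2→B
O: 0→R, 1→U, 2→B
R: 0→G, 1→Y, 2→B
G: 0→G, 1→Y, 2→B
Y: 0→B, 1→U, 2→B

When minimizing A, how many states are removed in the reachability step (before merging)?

1

No path from O leads to L; the other 6 states are all reachable.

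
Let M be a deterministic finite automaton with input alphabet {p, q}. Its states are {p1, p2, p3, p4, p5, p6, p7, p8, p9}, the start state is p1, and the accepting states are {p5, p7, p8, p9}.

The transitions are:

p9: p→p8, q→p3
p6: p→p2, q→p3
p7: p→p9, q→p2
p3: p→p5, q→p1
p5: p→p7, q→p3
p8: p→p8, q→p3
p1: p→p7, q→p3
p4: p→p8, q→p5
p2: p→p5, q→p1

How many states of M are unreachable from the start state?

2

No path from p1 leads to p4, p6; the other 7 states are all reachable.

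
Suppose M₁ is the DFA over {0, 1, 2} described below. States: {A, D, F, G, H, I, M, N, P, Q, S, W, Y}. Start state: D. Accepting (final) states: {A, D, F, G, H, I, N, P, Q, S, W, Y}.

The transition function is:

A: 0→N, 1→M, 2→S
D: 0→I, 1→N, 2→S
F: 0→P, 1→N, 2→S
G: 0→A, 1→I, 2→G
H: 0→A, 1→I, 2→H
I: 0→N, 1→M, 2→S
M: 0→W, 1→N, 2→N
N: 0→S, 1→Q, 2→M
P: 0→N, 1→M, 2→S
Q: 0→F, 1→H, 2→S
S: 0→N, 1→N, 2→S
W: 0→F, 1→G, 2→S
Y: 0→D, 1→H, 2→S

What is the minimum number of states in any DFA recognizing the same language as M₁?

States {Y} cannot be reached from the start state, so discard them.
Start with accepting vs non-accepting: {A,D,F,G,H,I,N,P,Q,S,W} | {M}.
On input 1, block {A,D,F,G,H,I,N,P,Q,S,W} splits into {D,F,G,H,N,Q,S,W} and {A,I,P}.
Split {D,F,G,H,N,Q,S,W} by δ(·,0) → {N,Q,S,W} and {D,F,G,H}.
Refine {N,Q,S,W} on symbol 0: members go to different blocks, giving {Q,W} and {N,S}.
Refine {D,F,G,H} on symbol 1: members go to different blocks, giving {G,H} and {D,F}.
Split {N,S} by δ(·,1) → {N} and {S}.
No further refinement is possible. Final partition (7 blocks): {Q,W} | {M} | {A,I,P} | {G,H} | {N} | {D,F} | {S}.

7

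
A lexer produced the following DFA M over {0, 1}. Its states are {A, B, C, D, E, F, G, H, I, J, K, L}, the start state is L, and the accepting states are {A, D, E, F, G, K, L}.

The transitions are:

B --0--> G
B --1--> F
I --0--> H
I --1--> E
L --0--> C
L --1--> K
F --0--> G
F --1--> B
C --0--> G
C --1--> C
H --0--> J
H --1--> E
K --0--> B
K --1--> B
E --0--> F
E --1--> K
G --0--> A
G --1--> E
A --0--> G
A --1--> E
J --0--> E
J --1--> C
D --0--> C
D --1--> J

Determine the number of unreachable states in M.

4

BFS from L reaches {A, B, C, E, F, G, K, L}; the 4 state(s) D, H, I, J are never visited.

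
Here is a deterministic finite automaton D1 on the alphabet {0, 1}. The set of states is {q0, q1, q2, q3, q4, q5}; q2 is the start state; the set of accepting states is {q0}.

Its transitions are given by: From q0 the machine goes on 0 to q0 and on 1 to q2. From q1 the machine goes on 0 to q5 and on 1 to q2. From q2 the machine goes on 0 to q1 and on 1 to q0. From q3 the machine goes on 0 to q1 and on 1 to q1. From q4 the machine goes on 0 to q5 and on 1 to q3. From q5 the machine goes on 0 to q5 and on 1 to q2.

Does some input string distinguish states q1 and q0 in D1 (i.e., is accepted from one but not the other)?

Reachable states from the start: {q0,q1,q2,q5}. Unreachable: {q3,q4} — drop them.
P0 = {q0} | {q1,q2,q5}.
Refine {q1,q2,q5} on symbol 1: members go to different blocks, giving {q1,q5} and {q2}.
No further refinement is possible. Final partition (3 blocks): {q0} | {q1,q5} | {q2}.
q1 and q0 end up in different blocks, so they are distinguishable. For instance, the string 'ε' is accepted from only q0.

Yes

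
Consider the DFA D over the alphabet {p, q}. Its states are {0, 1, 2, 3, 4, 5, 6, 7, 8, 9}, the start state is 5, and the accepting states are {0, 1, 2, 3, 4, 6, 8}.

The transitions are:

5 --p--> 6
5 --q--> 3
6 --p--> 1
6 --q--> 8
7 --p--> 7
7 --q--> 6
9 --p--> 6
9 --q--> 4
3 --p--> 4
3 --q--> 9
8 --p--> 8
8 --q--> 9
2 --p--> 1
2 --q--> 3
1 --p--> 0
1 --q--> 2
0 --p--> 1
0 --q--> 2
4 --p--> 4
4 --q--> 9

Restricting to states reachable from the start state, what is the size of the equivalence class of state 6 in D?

2

First remove the unreachable states {7}; 9 states remain.
Start with accepting vs non-accepting: {0,1,2,3,4,6,8} | {5,9}.
Split {0,1,2,3,4,6,8} by δ(·,q) → {0,1,2,6} and {3,4,8}.
Refine {0,1,2,6} on symbol q: members go to different blocks, giving {0,1} and {2,6}.
The partition is now stable with 4 blocks: {0,1} | {5,9} | {3,4,8} | {2,6}.
State 6 belongs to the block {2,6}, which has 2 states.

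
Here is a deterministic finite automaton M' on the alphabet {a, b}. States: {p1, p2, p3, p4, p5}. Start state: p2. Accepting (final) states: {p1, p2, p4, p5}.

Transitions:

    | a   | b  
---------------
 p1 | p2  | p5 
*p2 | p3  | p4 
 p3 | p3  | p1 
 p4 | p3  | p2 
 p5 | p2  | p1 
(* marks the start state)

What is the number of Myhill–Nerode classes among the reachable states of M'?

3

All states are reachable from the start state.
Start with accepting vs non-accepting: {p1,p2,p4,p5} | {p3}.
Split {p1,p2,p4,p5} by δ(·,a) → {p1,p5} and {p2,p4}.
Stable partition: {p1,p5} | {p3} | {p2,p4} — 3 equivalence classes.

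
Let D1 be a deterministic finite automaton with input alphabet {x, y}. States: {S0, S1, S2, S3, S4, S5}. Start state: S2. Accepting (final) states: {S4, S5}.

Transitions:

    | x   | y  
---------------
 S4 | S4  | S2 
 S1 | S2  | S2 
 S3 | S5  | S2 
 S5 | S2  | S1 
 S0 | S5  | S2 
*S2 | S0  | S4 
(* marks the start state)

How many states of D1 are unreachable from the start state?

1

No path from S2 leads to S3; the other 5 states are all reachable.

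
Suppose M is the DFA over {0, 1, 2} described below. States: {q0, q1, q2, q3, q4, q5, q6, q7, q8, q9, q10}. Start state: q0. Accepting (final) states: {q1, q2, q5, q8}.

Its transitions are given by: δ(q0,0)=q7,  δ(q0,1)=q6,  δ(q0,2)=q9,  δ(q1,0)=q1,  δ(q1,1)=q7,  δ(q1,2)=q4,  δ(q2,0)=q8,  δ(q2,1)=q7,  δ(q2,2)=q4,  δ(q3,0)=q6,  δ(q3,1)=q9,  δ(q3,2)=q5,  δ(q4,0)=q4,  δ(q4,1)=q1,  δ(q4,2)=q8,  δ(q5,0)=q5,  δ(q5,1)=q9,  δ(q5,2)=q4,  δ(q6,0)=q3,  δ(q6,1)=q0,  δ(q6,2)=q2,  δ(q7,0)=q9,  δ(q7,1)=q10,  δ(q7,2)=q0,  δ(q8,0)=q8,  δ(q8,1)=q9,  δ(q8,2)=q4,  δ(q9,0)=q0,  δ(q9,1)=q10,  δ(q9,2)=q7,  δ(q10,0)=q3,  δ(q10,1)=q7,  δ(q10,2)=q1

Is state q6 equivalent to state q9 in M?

Start with accepting vs non-accepting: {q1,q2,q5,q8} | {q0,q3,q4,q6,q7,q9,q10}.
Refine {q0,q3,q4,q6,q7,q9,q10} on symbol 1: members go to different blocks, giving {q0,q3,q6,q7,q9,q10} and {q4}.
Split {q0,q3,q6,q7,q9,q10} by δ(·,2) → {q0,q7,q9} and {q3,q6,q10}.
The partition is now stable with 4 blocks: {q1,q2,q5,q8} | {q0,q7,q9} | {q4} | {q3,q6,q10}.
q6 and q9 end up in different blocks, so they are distinguishable. For instance, the string '2' is accepted from only q6.

No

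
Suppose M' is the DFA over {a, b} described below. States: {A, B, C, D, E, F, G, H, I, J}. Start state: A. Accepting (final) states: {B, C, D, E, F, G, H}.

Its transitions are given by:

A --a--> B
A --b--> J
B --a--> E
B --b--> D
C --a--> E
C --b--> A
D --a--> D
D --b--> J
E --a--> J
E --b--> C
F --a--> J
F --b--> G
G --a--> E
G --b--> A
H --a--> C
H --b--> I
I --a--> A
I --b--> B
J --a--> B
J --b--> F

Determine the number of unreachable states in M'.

Starting at A and following transitions, the reachable set is {A, B, C, D, E, F, G, J}. That leaves H, I unreachable — 2 in total.

2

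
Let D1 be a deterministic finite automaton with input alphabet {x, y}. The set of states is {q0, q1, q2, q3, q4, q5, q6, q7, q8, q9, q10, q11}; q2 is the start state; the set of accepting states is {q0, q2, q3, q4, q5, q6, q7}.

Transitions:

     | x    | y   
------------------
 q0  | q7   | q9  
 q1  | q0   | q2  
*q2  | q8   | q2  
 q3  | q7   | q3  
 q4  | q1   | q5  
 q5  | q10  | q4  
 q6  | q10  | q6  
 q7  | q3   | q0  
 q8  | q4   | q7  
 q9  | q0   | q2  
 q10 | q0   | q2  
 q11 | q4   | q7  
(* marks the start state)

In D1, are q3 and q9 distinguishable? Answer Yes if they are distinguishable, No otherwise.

Yes

States {q6,q11} cannot be reached from the start state, so discard them.
Start with accepting vs non-accepting: {q0,q2,q3,q4,q5,q7} | {q1,q8,q9,q10}.
Split {q0,q2,q3,q4,q5,q7} by δ(·,x) → {q0,q3,q7} and {q2,q4,q5}.
On input y, block {q0,q3,q7} splits into {q3,q7} and {q0}.
On input y, block {q3,q7} splits into {q3} and {q7}.
On input x, block {q1,q8,q9,q10} splits into {q1,q9,q10} and {q8}.
Refine {q2,q4,q5} on symbol x: members go to different blocks, giving {q4,q5} and {q2}.
No further refinement is possible. Final partition (7 blocks): {q3} | {q1,q9,q10} | {q4,q5} | {q0} | {q7} | {q8} | {q2}.
q3 and q9 end up in different blocks, so they are distinguishable. For instance, the string 'ε' is accepted from only q3.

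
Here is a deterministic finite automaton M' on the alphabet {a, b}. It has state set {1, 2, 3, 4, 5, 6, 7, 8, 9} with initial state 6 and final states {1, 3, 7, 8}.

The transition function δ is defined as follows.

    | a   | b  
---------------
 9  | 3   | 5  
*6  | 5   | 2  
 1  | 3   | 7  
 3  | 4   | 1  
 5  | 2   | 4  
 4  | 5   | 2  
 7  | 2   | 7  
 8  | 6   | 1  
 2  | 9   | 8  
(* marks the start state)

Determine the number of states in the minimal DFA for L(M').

Start with accepting vs non-accepting: {1,3,7,8} | {2,4,5,6,9}.
On input a, block {1,3,7,8} splits into {3,7,8} and {1}.
Split {3,7,8} by δ(·,b) → {3,8} and {7}.
Refine {2,4,5,6,9} on symbol a: members go to different blocks, giving {2,4,5,6} and {9}.
Split {2,4,5,6} by δ(·,a) → {4,5,6} and {2}.
On input a, block {4,5,6} splits into {4,6} and {5}.
The partition is now stable with 7 blocks: {3,8} | {4,6} | {1} | {7} | {9} | {2} | {5}.

7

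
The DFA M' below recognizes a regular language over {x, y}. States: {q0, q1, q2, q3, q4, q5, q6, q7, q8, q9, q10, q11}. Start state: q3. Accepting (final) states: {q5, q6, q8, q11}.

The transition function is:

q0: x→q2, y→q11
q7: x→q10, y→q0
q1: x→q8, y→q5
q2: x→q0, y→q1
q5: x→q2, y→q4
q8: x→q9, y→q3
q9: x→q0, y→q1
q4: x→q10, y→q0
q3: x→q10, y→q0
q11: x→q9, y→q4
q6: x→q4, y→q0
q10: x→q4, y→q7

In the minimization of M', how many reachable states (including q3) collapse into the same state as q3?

States {q6} cannot be reached from the start state, so discard them.
Start with accepting vs non-accepting: {q5,q8,q11} | {q0,q1,q2,q3,q4,q7,q9,q10}.
Split {q0,q1,q2,q3,q4,q7,q9,q10} by δ(·,x) → {q0,q2,q3,q4,q7,q9,q10} and {q1}.
Split {q0,q2,q3,q4,q7,q9,q10} by δ(·,y) → {q3,q4,q7,q10} and {q2,q9} and {q0}.
On input y, block {q3,q4,q7,q10} splits into {q3,q4,q7} and {q10}.
No further refinement is possible. Final partition (6 blocks): {q5,q8,q11} | {q3,q4,q7} | {q1} | {q2,q9} | {q0} | {q10}.
The equivalence class containing q3 is {q3,q4,q7}, of size 3.

3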